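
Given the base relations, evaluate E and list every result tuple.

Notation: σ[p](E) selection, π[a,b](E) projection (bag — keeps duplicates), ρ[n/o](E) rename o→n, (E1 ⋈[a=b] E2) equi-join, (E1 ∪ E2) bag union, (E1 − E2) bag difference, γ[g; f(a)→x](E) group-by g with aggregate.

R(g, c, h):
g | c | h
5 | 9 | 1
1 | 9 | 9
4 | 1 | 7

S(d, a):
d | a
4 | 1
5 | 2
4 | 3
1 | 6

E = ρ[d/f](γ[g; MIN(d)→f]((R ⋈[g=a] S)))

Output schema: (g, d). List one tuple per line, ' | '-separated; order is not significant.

Per-node cardinality:
  R → 3
  S → 4
  (R ⋈[g=a] S) → 1
  γ[g; MIN(d)→f]((R ⋈[g=a] S)) → 1
  ρ[d/f](γ[g; MIN(d)→f]((R ⋈[g=a] S))) → 1

== RESULT ==
g | d
1 | 4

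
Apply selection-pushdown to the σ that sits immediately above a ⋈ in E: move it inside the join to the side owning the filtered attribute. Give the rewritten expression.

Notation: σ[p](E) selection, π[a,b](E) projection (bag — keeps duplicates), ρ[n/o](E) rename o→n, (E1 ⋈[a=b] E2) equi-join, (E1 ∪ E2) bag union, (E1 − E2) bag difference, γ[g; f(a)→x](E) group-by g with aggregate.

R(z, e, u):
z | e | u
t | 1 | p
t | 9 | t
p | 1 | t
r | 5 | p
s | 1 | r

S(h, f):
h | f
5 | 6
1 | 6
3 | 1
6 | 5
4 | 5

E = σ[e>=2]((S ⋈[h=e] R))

σ filters on e, owned by the right side.
E' = (S ⋈[h=e] σ[e>=2](R))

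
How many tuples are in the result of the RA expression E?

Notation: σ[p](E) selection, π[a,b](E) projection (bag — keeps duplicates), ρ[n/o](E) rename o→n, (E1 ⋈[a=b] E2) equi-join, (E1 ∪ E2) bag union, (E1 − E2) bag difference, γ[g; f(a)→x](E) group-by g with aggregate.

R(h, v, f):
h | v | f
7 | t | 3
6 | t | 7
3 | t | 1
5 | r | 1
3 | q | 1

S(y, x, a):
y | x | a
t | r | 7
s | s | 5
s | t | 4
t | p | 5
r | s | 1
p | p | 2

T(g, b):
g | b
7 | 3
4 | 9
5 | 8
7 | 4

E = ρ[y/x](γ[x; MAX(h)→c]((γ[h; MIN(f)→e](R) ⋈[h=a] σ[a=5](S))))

Row counts bottom-up:
  R → 5
  γ[h; MIN(f)→e](R) → 4
  S → 6
  σ[a=5](S) → 2
  (γ[h; MIN(f)→e](R) ⋈[h=a] σ[a=5](S)) → 2
  γ[x; MAX(h)→c]((γ[h; MIN(f)→e](R) ⋈[h=a] σ[a=5](S))) → 2
  ρ[y/x](γ[x; MAX(h)→c]((γ[h; MIN(f)→e](R) ⋈[h=a] σ[a=5](S)))) → 2

|E| = 2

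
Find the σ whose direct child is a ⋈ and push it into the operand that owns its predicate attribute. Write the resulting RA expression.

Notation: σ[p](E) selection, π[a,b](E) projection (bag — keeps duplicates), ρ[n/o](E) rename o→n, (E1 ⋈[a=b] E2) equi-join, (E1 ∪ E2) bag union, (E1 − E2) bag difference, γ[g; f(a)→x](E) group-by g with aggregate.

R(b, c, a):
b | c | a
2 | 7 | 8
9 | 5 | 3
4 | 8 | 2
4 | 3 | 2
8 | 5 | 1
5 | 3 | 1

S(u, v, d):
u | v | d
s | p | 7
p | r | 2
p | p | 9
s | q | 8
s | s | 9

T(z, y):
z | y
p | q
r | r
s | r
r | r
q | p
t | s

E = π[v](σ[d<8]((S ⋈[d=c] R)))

σ filters on d, owned by the left side.
E' = π[v]((σ[d<8](S) ⋈[d=c] R))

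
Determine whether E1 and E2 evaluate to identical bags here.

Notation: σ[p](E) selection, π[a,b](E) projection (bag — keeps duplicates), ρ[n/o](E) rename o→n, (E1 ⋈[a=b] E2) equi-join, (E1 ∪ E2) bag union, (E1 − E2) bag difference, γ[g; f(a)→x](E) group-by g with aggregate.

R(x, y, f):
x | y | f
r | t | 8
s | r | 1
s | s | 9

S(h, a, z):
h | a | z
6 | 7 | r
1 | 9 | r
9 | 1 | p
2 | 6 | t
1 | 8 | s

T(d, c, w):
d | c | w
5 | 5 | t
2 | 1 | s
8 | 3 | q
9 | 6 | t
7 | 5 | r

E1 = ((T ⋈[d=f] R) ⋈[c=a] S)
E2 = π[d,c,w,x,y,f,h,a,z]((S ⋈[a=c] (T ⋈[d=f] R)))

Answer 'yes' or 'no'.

E1 per-node cardinality:
  T → 5
  R → 3
  (T ⋈[d=f] R) → 2
  S → 5
  ((T ⋈[d=f] R) ⋈[c=a] S) → 1
E2 per-node cardinality:
  S → 5
  T → 5
  R → 3
  (T ⋈[d=f] R) → 2
  (S ⋈[a=c] (T ⋈[d=f] R)) → 1
  π[d,c,w,x,y,f,h,a,z]((S ⋈[a=c] (T ⋈[d=f] R))) → 1

E1 and E2 produce the same multiset:
d | c | w | x | y | f | h | a | z
9 | 6 | t | s | s | 9 | 2 | 6 | t

yes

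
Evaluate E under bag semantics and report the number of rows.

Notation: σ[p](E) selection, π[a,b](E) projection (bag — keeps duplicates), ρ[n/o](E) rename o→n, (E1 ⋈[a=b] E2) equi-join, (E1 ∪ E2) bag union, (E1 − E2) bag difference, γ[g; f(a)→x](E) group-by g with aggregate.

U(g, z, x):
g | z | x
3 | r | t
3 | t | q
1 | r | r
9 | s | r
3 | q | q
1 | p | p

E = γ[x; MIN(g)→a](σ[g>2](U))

Stepwise |·|:
  U → 6
  σ[g>2](U) → 4
  γ[x; MIN(g)→a](σ[g>2](U)) → 3

|E| = 3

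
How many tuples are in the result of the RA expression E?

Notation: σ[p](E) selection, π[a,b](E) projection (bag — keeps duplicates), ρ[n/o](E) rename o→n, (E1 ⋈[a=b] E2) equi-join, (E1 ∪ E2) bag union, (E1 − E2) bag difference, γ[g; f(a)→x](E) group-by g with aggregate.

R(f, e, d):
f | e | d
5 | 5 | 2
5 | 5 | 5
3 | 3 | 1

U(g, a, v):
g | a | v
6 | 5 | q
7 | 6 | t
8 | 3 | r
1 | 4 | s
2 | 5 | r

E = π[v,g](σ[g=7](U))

Stepwise |·|:
  U → 5
  σ[g=7](U) → 1
  π[v,g](σ[g=7](U)) → 1

|E| = 1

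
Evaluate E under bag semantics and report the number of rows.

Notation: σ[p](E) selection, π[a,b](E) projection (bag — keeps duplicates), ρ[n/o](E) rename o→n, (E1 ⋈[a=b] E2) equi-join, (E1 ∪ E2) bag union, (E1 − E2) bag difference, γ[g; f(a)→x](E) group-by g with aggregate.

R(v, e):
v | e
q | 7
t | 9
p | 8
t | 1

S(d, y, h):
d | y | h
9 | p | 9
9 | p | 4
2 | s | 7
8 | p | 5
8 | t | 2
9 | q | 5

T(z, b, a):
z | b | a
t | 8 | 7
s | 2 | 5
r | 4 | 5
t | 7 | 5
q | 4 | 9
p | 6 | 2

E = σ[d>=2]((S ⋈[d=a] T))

Per-node cardinality:
  S → 6
  T → 6
  (S ⋈[d=a] T) → 4
  σ[d>=2]((S ⋈[d=a] T)) → 4

|E| = 4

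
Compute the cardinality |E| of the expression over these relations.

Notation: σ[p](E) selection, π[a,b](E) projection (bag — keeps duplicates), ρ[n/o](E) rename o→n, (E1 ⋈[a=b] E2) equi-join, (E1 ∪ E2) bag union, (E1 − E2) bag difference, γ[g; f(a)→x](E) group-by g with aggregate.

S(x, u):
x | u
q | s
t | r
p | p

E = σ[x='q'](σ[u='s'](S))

Per-node cardinality:
  S → 3
  σ[u='s'](S) → 1
  σ[x='q'](σ[u='s'](S)) → 1

|E| = 1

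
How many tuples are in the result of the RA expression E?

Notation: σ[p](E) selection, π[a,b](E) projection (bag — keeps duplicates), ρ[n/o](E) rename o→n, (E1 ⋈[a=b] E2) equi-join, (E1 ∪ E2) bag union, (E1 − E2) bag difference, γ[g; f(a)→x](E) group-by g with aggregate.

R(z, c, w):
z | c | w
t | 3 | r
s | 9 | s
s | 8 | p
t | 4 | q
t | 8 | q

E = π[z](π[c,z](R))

Row counts bottom-up:
  R → 5
  π[c,z](R) → 5
  π[z](π[c,z](R)) → 5

|E| = 5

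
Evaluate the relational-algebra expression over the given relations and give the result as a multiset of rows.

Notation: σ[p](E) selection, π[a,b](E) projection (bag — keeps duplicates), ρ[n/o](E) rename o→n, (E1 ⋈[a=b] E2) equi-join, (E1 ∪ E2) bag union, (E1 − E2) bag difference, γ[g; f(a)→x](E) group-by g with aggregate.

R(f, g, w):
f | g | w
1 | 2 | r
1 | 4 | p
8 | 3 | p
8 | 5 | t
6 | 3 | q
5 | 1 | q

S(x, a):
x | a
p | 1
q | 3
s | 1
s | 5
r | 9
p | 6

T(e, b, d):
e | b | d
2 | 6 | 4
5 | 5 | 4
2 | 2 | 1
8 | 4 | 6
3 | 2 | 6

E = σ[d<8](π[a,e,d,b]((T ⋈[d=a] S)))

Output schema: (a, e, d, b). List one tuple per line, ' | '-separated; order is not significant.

Row counts bottom-up:
  T → 5
  S → 6
  (T ⋈[d=a] S) → 4
  π[a,e,d,b]((T ⋈[d=a] S)) → 4
  σ[d<8](π[a,e,d,b]((T ⋈[d=a] S))) → 4

== RESULT ==
a | e | d | b
1 | 2 | 1 | 2
1 | 2 | 1 | 2
6 | 3 | 6 | 2
6 | 8 | 6 | 4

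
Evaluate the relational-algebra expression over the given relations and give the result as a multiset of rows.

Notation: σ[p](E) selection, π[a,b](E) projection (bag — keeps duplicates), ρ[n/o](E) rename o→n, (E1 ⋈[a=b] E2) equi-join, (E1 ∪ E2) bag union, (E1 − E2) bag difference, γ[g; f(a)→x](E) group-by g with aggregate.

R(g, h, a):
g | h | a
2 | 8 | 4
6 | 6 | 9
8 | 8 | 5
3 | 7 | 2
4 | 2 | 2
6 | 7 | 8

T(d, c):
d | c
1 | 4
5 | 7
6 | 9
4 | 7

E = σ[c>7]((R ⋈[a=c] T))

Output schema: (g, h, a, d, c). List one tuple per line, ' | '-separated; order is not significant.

Row counts bottom-up:
  R → 6
  T → 4
  (R ⋈[a=c] T) → 2
  σ[c>7]((R ⋈[a=c] T)) → 1

== RESULT ==
g | h | a | d | c
6 | 6 | 9 | 6 | 9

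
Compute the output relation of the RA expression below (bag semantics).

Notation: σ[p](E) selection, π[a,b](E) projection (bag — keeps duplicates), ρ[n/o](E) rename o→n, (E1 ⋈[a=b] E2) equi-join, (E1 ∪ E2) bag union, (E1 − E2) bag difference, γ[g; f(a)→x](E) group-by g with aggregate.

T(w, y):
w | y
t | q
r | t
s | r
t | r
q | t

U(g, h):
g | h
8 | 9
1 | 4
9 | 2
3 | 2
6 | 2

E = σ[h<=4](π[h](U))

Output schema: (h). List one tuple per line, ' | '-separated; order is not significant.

Per-node cardinality:
  U → 5
  π[h](U) → 5
  σ[h<=4](π[h](U)) → 4

== RESULT ==
h
2
2
2
4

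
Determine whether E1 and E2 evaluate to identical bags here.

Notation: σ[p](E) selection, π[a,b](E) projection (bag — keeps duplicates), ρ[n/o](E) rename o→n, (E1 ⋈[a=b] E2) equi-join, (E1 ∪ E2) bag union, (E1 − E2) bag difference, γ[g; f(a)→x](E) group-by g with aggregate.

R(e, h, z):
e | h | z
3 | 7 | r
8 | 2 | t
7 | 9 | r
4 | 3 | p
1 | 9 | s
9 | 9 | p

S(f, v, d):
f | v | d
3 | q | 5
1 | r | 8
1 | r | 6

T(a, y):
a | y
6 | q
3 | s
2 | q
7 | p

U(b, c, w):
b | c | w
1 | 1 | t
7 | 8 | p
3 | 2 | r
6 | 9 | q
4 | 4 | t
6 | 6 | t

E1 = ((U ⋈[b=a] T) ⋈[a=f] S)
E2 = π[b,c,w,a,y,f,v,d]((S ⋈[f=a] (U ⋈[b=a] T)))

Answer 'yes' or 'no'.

E1 per-node cardinality:
  U → 6
  T → 4
  (U ⋈[b=a] T) → 4
  S → 3
  ((U ⋈[b=a] T) ⋈[a=f] S) → 1
E2 per-node cardinality:
  S → 3
  U → 6
  T → 4
  (U ⋈[b=a] T) → 4
  (S ⋈[f=a] (U ⋈[b=a] T)) → 1
  π[b,c,w,a,y,f,v,d]((S ⋈[f=a] (U ⋈[b=a] T))) → 1

E1 and E2 produce the same multiset:
b | c | w | a | y | f | v | d
3 | 2 | r | 3 | s | 3 | q | 5

yes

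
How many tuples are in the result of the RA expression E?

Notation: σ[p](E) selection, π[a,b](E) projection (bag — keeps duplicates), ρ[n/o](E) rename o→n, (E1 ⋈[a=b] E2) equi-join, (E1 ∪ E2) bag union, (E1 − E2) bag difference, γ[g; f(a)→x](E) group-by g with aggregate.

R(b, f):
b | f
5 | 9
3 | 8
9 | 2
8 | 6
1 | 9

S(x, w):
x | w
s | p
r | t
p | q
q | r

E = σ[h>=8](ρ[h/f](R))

Stepwise |·|:
  R → 5
  ρ[h/f](R) → 5
  σ[h>=8](ρ[h/f](R)) → 3

|E| = 3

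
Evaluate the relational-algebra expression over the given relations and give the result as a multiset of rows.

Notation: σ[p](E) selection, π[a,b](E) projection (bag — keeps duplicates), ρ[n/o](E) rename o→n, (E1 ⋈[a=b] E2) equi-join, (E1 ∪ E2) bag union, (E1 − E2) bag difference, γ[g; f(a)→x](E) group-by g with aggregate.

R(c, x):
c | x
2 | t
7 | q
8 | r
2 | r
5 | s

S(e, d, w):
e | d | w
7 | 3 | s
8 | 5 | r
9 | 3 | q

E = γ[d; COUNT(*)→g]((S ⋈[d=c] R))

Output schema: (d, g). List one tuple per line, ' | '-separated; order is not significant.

Per-node cardinality:
  S → 3
  R → 5
  (S ⋈[d=c] R) → 1
  γ[d; COUNT(*)→g]((S ⋈[d=c] R)) → 1

== RESULT ==
d | g
5 | 1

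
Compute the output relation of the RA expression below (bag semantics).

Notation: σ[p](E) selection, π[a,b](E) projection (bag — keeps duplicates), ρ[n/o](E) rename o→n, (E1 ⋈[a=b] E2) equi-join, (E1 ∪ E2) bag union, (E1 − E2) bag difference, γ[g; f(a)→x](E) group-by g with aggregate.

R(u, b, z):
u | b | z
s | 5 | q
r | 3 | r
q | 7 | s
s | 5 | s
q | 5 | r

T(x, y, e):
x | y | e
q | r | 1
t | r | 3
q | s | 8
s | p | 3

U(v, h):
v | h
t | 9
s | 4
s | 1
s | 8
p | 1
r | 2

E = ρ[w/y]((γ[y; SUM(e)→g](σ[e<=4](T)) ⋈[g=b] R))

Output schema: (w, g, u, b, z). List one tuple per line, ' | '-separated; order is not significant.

Stepwise |·|:
  T → 4
  σ[e<=4](T) → 3
  γ[y; SUM(e)→g](σ[e<=4](T)) → 2
  R → 5
  (γ[y; SUM(e)→g](σ[e<=4](T)) ⋈[g=b] R) → 1
  ρ[w/y]((γ[y; SUM(e)→g](σ[e<=4](T)) ⋈[g=b] R)) → 1

== RESULT ==
w | g | u | b | z
p | 3 | r | 3 | r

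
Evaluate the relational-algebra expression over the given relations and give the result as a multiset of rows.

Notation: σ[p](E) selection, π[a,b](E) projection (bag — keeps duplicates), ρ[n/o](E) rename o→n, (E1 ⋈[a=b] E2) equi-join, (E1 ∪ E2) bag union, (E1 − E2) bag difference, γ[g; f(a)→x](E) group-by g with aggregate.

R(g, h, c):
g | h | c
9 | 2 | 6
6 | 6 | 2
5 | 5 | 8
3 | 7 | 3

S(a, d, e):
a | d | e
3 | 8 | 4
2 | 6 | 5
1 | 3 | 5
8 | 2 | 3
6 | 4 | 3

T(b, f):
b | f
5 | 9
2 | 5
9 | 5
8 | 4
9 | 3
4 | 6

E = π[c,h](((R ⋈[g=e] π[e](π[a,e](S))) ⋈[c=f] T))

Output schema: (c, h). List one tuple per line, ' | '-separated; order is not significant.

Per-node cardinality:
  R → 4
  S → 5
  π[a,e](S) → 5
  π[e](π[a,e](S)) → 5
  (R ⋈[g=e] π[e](π[a,e](S))) → 4
  T → 6
  ((R ⋈[g=e] π[e](π[a,e](S))) ⋈[c=f] T) → 2
  π[c,h](((R ⋈[g=e] π[e](π[a,e](S))) ⋈[c=f] T)) → 2

== RESULT ==
c | h
3 | 7
3 | 7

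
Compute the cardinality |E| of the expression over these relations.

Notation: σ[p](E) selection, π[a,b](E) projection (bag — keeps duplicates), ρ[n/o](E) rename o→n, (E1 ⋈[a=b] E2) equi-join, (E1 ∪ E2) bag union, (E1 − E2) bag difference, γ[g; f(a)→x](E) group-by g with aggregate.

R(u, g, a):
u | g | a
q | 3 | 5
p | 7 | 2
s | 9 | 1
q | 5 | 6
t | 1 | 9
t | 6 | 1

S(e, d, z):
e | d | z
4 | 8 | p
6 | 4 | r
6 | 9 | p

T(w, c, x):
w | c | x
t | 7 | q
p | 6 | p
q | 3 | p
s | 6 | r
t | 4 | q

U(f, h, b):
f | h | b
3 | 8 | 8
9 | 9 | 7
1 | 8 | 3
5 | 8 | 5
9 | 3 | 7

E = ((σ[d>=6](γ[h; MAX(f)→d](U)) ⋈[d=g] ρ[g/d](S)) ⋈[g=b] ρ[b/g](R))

Per-node cardinality:
  U → 5
  γ[h; MAX(f)→d](U) → 3
  σ[d>=6](γ[h; MAX(f)→d](U)) → 2
  S → 3
  ρ[g/d](S) → 3
  (σ[d>=6](γ[h; MAX(f)→d](U)) ⋈[d=g] ρ[g/d](S)) → 2
  R → 6
  ρ[b/g](R) → 6
  ((σ[d>=6](γ[h; MAX(f)→d](U)) ⋈[d=g] ρ[g/d](S)) ⋈[g=b] ρ[b/g](R)) → 2

|E| = 2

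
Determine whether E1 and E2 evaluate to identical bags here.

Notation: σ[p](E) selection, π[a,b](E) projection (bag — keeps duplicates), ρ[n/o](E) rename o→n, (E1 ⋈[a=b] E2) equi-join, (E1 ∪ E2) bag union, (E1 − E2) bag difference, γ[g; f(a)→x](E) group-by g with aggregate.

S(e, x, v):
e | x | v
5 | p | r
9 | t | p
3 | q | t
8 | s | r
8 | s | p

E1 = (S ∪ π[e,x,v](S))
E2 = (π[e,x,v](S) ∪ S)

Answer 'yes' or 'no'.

E1 stepwise |·|:
  S → 5
  S → 5
  π[e,x,v](S) → 5
  (S ∪ π[e,x,v](S)) → 10
E2 stepwise |·|:
  S → 5
  π[e,x,v](S) → 5
  S → 5
  (π[e,x,v](S) ∪ S) → 10

E1 and E2 produce the same multiset:
e | x | v
3 | q | t
3 | q | t
5 | p | r
5 | p | r
8 | s | p
8 | s | p
8 | s | r
8 | s | r
9 | t | p
9 | t | p

yes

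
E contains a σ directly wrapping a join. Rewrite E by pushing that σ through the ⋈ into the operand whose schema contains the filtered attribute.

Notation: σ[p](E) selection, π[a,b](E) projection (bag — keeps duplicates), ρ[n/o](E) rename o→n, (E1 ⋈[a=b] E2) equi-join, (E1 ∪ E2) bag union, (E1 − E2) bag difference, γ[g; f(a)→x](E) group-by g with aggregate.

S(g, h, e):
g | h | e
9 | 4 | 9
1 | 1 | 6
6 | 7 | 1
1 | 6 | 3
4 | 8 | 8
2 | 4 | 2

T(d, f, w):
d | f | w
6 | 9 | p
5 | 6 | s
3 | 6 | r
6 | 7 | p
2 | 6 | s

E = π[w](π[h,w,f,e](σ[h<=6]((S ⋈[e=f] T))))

σ filters on h, owned by the left side.
E' = π[w](π[h,w,f,e]((σ[h<=6](S) ⋈[e=f] T)))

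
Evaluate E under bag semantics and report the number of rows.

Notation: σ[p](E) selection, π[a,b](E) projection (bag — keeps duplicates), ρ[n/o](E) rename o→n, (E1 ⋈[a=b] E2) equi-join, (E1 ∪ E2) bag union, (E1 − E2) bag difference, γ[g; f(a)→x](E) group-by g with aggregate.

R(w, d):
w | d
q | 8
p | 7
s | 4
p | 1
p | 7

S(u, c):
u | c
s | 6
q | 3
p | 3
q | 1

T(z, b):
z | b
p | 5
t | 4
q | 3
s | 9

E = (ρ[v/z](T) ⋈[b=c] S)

Subexpression sizes:
  T → 4
  ρ[v/z](T) → 4
  S → 4
  (ρ[v/z](T) ⋈[b=c] S) → 2

|E| = 2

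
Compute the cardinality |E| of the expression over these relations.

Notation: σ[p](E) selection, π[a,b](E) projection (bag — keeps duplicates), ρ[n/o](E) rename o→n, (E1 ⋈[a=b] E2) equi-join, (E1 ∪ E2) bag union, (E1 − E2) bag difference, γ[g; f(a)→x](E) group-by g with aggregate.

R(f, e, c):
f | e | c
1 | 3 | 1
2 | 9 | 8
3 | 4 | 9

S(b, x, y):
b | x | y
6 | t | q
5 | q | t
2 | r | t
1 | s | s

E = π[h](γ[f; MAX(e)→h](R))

Subexpression sizes:
  R → 3
  γ[f; MAX(e)→h](R) → 3
  π[h](γ[f; MAX(e)→h](R)) → 3

|E| = 3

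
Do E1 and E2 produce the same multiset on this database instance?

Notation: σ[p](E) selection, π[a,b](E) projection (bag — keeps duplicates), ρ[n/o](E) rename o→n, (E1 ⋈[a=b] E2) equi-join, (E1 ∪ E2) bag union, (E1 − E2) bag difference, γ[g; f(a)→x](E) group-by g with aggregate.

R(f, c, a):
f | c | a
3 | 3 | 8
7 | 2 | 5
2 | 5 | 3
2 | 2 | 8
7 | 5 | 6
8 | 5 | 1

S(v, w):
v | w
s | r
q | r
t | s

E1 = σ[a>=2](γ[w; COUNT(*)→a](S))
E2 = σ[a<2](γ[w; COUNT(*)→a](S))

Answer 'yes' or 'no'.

E1 per-node cardinality:
  S → 3
  γ[w; COUNT(*)→a](S) → 2
  σ[a>=2](γ[w; COUNT(*)→a](S)) → 1
E2 per-node cardinality:
  S → 3
  γ[w; COUNT(*)→a](S) → 2
  σ[a<2](γ[w; COUNT(*)→a](S)) → 1

E1 result:
w | a
r | 2
E2 result:
w | a
s | 1
Witness: ('r', 2) appears 1× in E1 but 0× in E2.

no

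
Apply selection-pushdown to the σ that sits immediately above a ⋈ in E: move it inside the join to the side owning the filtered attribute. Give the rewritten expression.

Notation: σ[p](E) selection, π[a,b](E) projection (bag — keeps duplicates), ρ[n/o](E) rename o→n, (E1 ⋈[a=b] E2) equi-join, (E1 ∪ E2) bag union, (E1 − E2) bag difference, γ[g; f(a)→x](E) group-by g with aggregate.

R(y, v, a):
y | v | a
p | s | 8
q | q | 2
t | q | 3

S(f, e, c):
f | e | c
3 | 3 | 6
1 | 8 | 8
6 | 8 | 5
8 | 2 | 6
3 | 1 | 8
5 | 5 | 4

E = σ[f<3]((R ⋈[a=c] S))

σ filters on f, owned by the right side.
E' = (R ⋈[a=c] σ[f<3](S))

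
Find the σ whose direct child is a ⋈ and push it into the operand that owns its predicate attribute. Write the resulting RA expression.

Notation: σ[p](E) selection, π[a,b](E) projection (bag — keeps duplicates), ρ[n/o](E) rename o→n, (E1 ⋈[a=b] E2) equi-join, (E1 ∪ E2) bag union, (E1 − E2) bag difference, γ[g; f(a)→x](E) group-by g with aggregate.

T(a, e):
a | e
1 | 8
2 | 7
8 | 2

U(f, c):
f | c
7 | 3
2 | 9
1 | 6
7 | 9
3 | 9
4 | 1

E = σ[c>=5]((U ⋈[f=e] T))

σ filters on c, owned by the left side.
E' = (σ[c>=5](U) ⋈[f=e] T)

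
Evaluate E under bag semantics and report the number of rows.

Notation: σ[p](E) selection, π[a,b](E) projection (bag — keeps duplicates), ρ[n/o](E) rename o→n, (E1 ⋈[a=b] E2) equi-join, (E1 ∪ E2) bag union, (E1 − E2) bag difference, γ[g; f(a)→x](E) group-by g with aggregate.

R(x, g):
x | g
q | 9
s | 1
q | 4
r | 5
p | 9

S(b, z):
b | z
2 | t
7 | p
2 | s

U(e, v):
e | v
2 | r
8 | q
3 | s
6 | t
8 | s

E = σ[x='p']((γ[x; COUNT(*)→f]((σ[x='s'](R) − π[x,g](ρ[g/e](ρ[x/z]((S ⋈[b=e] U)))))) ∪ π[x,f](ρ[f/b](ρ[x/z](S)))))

Subexpression sizes:
  R → 5
  σ[x='s'](R) → 1
  S → 3
  U → 5
  (S ⋈[b=e] U) → 2
  ρ[x/z]((S ⋈[b=e] U)) → 2
  ρ[g/e](ρ[x/z]((S ⋈[b=e] U))) → 2
  π[x,g](ρ[g/e](ρ[x/z]((S ⋈[b=e] U)))) → 2
  (σ[x='s'](R) − π[x,g](ρ[g/e](ρ[x/z]((S ⋈[b=e] U))))) → 1
  γ[x; COUNT(*)→f]((σ[x='s'](R) − π[x,g](ρ[g/e](ρ[x/z]((S ⋈[b=e] U)))))) → 1
  S → 3
  ρ[x/z](S) → 3
  ρ[f/b](ρ[x/z](S)) → 3
  π[x,f](ρ[f/b](ρ[x/z](S))) → 3
  (γ[x; COUNT(*)→f]((σ[x='s'](R) − π[x,g](ρ[g/e](ρ[x/z]((S ⋈[b=e] U)))))) ∪ π[x,f](ρ[f/b](ρ[x/z](S)))) → 4
  σ[x='p']((γ[x; COUNT(*)→f]((σ[x='s'](R) − π[x,g](ρ[g/e](ρ[x/z]((S ⋈[b=e] U)))))) ∪ π[x,f](ρ[f/b](ρ[x/z](S))))) → 1

|E| = 1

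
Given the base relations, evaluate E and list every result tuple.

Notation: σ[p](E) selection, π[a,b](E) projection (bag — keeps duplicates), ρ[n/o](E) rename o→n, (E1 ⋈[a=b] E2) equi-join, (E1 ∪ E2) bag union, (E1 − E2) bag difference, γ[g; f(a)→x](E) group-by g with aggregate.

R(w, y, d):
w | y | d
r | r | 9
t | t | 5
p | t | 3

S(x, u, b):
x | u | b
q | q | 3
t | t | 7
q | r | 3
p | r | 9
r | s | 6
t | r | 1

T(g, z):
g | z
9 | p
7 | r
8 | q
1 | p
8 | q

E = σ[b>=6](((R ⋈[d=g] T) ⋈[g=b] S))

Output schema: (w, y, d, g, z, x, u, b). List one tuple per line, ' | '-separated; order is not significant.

Row counts bottom-up:
  R → 3
  T → 5
  (R ⋈[d=g] T) → 1
  S → 6
  ((R ⋈[d=g] T) ⋈[g=b] S) → 1
  σ[b>=6](((R ⋈[d=g] T) ⋈[g=b] S)) → 1

== RESULT ==
w | y | d | g | z | x | u | b
r | r | 9 | 9 | p | p | r | 9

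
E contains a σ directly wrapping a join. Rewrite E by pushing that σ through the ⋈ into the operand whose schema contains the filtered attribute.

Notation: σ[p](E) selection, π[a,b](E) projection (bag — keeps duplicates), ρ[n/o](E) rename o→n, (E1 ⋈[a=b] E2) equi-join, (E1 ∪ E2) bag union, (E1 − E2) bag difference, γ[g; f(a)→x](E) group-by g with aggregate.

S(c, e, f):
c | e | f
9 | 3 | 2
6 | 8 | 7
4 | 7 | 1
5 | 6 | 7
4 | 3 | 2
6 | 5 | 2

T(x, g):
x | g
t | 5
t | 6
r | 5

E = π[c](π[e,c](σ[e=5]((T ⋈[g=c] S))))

σ filters on e, owned by the right side.
E' = π[c](π[e,c]((T ⋈[g=c] σ[e=5](S))))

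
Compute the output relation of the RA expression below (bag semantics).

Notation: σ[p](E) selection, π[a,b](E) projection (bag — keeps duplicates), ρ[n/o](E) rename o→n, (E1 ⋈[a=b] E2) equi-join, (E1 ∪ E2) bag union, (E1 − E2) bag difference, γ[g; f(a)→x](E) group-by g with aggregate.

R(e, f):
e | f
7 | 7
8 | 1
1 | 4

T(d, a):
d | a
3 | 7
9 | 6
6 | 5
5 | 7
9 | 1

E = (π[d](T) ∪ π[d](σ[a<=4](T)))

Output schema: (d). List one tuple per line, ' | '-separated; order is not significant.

Per-node cardinality:
  T → 5
  π[d](T) → 5
  T → 5
  σ[a<=4](T) → 1
  π[d](σ[a<=4](T)) → 1
  (π[d](T) ∪ π[d](σ[a<=4](T))) → 6

== RESULT ==
d
3
5
6
9
9
9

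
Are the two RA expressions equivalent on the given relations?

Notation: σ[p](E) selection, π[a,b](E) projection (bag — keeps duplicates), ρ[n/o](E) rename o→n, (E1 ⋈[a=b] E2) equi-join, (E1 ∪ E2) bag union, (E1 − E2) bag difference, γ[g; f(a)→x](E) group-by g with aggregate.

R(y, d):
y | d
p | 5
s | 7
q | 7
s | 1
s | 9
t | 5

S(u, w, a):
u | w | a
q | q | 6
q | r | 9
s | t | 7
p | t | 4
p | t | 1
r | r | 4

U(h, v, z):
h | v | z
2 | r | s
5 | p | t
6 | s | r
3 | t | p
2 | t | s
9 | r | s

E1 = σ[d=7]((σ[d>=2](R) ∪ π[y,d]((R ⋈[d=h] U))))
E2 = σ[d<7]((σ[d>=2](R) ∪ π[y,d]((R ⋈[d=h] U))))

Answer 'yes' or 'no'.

E1 stepwise |·|:
  R → 6
  σ[d>=2](R) → 5
  R → 6
  U → 6
  (R ⋈[d=h] U) → 3
  π[y,d]((R ⋈[d=h] U)) → 3
  (σ[d>=2](R) ∪ π[y,d]((R ⋈[d=h] U))) → 8
  σ[d=7]((σ[d>=2](R) ∪ π[y,d]((R ⋈[d=h] U)))) → 2
E2 stepwise |·|:
  R → 6
  σ[d>=2](R) → 5
  R → 6
  U → 6
  (R ⋈[d=h] U) → 3
  π[y,d]((R ⋈[d=h] U)) → 3
  (σ[d>=2](R) ∪ π[y,d]((R ⋈[d=h] U))) → 8
  σ[d<7]((σ[d>=2](R) ∪ π[y,d]((R ⋈[d=h] U)))) → 4

E1 result:
y | d
q | 7
s | 7
E2 result:
y | d
p | 5
p | 5
t | 5
t | 5
Witness: ('p', 5) appears 0× in E1 but 2× in E2.

no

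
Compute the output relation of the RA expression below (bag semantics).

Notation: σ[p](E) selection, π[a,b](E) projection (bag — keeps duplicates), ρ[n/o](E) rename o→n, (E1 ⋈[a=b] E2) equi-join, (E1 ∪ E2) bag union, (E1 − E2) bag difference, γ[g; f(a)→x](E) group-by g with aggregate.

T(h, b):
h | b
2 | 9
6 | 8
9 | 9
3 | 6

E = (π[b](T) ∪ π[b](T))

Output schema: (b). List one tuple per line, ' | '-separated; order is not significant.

Row counts bottom-up:
  T → 4
  π[b](T) → 4
  T → 4
  π[b](T) → 4
  (π[b](T) ∪ π[b](T)) → 8

== RESULT ==
b
6
6
8
8
9
9
9
9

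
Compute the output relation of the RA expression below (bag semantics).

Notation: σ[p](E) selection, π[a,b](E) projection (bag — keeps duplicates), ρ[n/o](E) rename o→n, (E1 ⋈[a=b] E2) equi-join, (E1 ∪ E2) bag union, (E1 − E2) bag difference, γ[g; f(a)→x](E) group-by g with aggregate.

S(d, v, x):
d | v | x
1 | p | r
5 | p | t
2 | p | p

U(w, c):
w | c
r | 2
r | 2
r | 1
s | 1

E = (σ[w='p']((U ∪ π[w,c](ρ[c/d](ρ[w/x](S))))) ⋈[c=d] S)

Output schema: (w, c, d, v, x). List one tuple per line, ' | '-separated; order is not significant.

Subexpression sizes:
  U → 4
  S → 3
  ρ[w/x](S) → 3
  ρ[c/d](ρ[w/x](S)) → 3
  π[w,c](ρ[c/d](ρ[w/x](S))) → 3
  (U ∪ π[w,c](ρ[c/d](ρ[w/x](S)))) → 7
  σ[w='p']((U ∪ π[w,c](ρ[c/d](ρ[w/x](S))))) → 1
  S → 3
  (σ[w='p']((U ∪ π[w,c](ρ[c/d](ρ[w/x](S))))) ⋈[c=d] S) → 1

== RESULT ==
w | c | d | v | x
p | 2 | 2 | p | p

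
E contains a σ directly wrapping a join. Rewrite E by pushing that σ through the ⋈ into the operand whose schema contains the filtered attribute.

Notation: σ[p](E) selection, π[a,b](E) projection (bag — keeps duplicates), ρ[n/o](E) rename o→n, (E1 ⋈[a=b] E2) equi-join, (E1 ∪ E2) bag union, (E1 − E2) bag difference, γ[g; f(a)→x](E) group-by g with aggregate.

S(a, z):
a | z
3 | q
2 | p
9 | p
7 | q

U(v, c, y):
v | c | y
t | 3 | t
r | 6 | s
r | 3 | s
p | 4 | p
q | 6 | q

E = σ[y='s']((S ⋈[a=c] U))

σ filters on y, owned by the right side.
E' = (S ⋈[a=c] σ[y='s'](U))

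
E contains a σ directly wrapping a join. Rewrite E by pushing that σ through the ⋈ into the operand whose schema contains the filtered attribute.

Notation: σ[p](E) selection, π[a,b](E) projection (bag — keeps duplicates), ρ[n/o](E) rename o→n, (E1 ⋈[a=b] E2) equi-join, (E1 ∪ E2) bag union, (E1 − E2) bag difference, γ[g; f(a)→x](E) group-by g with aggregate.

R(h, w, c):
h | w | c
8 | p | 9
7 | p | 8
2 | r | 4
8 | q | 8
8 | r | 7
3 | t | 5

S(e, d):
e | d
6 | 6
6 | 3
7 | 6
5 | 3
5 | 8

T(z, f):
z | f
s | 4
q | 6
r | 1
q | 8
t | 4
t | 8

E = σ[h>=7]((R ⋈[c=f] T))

σ filters on h, owned by the left side.
E' = (σ[h>=7](R) ⋈[c=f] T)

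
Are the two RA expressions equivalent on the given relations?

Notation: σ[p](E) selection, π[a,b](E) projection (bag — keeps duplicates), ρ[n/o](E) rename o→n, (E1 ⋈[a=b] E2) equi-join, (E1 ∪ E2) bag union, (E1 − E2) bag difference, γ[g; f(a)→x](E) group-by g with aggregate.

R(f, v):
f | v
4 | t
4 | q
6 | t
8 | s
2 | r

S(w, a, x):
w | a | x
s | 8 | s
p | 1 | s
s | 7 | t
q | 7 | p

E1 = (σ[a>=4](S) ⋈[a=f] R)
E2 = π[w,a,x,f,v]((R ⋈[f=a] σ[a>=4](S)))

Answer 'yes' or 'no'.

E1 per-node cardinality:
  S → 4
  σ[a>=4](S) → 3
  R → 5
  (σ[a>=4](S) ⋈[a=f] R) → 1
E2 per-node cardinality:
  R → 5
  S → 4
  σ[a>=4](S) → 3
  (R ⋈[f=a] σ[a>=4](S)) → 1
  π[w,a,x,f,v]((R ⋈[f=a] σ[a>=4](S))) → 1

E1 and E2 produce the same multiset:
w | a | x | f | v
s | 8 | s | 8 | s

yes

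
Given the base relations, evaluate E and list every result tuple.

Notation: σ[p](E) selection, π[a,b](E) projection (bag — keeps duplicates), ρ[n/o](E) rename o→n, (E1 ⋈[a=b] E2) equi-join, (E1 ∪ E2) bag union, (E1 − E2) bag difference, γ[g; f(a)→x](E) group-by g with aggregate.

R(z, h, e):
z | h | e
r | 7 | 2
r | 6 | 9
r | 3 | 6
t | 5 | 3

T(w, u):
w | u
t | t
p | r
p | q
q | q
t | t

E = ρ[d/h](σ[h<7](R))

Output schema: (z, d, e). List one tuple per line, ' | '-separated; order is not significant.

Subexpression sizes:
  R → 4
  σ[h<7](R) → 3
  ρ[d/h](σ[h<7](R)) → 3

== RESULT ==
z | d | e
r | 3 | 6
r | 6 | 9
t | 5 | 3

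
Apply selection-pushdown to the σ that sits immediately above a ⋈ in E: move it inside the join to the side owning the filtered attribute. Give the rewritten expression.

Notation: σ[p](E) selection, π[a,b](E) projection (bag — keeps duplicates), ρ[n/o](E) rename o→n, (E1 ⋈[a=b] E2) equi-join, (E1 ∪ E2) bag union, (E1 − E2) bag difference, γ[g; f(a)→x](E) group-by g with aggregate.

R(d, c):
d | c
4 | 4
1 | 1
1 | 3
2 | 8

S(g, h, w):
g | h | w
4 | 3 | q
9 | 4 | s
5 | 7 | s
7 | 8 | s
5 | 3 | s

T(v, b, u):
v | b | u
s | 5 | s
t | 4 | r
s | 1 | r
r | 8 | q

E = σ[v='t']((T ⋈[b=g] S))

σ filters on v, owned by the left side.
E' = (σ[v='t'](T) ⋈[b=g] S)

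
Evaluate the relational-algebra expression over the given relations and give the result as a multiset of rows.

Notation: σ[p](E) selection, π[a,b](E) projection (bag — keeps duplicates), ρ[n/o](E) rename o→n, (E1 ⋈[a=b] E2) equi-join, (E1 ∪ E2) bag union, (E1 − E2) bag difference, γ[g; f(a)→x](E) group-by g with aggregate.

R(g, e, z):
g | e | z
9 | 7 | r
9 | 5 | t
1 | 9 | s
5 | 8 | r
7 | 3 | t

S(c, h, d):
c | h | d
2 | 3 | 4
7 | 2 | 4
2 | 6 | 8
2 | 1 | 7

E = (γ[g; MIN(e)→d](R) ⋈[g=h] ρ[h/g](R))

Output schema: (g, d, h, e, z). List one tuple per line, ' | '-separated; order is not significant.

Per-node cardinality:
  R → 5
  γ[g; MIN(e)→d](R) → 4
  R → 5
  ρ[h/g](R) → 5
  (γ[g; MIN(e)→d](R) ⋈[g=h] ρ[h/g](R)) → 5

== RESULT ==
g | d | h | e | z
1 | 9 | 1 | 9 | s
5 | 8 | 5 | 8 | r
7 | 3 | 7 | 3 | t
9 | 5 | 9 | 5 | t
9 | 5 | 9 | 7 | r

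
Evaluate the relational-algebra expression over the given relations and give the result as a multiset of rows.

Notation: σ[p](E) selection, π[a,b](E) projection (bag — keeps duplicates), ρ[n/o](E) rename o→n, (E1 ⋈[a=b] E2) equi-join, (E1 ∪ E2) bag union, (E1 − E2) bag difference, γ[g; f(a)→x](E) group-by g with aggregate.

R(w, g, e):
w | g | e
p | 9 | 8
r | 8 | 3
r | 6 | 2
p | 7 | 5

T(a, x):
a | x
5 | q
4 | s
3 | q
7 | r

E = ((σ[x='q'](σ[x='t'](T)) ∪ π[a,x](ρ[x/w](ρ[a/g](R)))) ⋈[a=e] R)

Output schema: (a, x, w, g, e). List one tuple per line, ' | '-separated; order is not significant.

Per-node cardinality:
  T → 4
  σ[x='t'](T) → 0
  σ[x='q'](σ[x='t'](T)) → 0
  R → 4
  ρ[a/g](R) → 4
  ρ[x/w](ρ[a/g](R)) → 4
  π[a,x](ρ[x/w](ρ[a/g](R))) → 4
  (σ[x='q'](σ[x='t'](T)) ∪ π[a,x](ρ[x/w](ρ[a/g](R)))) → 4
  R → 4
  ((σ[x='q'](σ[x='t'](T)) ∪ π[a,x](ρ[x/w](ρ[a/g](R)))) ⋈[a=e] R) → 1

== RESULT ==
a | x | w | g | e
8 | r | p | 9 | 8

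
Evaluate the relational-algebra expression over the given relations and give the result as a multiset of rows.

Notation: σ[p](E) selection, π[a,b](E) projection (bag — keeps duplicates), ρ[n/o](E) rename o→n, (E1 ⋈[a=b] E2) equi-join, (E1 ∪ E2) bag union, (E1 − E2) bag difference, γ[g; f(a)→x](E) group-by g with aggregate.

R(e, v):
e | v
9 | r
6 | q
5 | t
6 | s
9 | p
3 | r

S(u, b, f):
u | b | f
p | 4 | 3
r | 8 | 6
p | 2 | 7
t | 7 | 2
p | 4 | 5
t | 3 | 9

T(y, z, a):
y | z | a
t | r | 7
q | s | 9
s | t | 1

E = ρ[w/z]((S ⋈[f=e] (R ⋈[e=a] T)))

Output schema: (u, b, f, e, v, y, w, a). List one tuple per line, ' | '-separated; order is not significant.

Subexpression sizes:
  S → 6
  R → 6
  T → 3
  (R ⋈[e=a] T) → 2
  (S ⋈[f=e] (R ⋈[e=a] T)) → 2
  ρ[w/z]((S ⋈[f=e] (R ⋈[e=a] T))) → 2

== RESULT ==
u | b | f | e | v | y | w | a
t | 3 | 9 | 9 | p | q | s | 9
t | 3 | 9 | 9 | r | q | s | 9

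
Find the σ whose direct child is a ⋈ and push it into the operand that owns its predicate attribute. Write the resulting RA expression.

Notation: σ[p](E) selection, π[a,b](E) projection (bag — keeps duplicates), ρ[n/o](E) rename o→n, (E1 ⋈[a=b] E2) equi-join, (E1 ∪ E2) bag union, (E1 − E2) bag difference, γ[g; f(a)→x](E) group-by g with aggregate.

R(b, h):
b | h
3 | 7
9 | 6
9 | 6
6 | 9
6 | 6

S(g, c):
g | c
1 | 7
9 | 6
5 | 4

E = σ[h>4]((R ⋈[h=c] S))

σ filters on h, owned by the left side.
E' = (σ[h>4](R) ⋈[h=c] S)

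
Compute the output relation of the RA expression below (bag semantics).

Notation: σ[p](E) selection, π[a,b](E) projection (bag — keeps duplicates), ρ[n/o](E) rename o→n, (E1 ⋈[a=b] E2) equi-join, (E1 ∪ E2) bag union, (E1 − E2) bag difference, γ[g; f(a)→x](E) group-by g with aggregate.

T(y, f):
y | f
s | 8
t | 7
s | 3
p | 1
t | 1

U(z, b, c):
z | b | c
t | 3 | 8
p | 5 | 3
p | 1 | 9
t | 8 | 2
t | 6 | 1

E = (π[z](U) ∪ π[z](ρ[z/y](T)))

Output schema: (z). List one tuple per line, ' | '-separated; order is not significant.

Row counts bottom-up:
  U → 5
  π[z](U) → 5
  T → 5
  ρ[z/y](T) → 5
  π[z](ρ[z/y](T)) → 5
  (π[z](U) ∪ π[z](ρ[z/y](T))) → 10

== RESULT ==
z
p
p
p
s
s
t
t
t
t
t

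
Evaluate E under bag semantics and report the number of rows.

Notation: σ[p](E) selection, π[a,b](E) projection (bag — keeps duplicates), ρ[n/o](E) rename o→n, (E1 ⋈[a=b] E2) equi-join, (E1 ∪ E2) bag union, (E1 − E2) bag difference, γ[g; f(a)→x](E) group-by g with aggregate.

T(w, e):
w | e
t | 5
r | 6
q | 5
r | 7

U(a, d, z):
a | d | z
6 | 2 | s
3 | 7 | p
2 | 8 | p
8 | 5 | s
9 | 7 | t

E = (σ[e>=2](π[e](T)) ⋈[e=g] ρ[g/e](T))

Stepwise |·|:
  T → 4
  π[e](T) → 4
  σ[e>=2](π[e](T)) → 4
  T → 4
  ρ[g/e](T) → 4
  (σ[e>=2](π[e](T)) ⋈[e=g] ρ[g/e](T)) → 6

|E| = 6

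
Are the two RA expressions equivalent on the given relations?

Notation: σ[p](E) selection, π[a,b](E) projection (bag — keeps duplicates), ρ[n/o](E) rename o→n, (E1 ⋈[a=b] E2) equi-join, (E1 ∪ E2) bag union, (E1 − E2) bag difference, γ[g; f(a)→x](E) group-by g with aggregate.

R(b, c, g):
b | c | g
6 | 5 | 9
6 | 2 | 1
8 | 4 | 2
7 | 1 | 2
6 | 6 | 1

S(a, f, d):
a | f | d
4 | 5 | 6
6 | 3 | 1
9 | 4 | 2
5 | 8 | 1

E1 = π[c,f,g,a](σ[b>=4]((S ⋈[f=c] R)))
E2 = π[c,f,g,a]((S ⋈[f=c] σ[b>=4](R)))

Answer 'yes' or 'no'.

E1 stepwise |·|:
  S → 4
  R → 5
  (S ⋈[f=c] R) → 2
  σ[b>=4]((S ⋈[f=c] R)) → 2
  π[c,f,g,a](σ[b>=4]((S ⋈[f=c] R))) → 2
E2 stepwise |·|:
  S → 4
  R → 5
  σ[b>=4](R) → 5
  (S ⋈[f=c] σ[b>=4](R)) → 2
  π[c,f,g,a]((S ⋈[f=c] σ[b>=4](R))) → 2

E1 and E2 produce the same multiset:
c | f | g | a
4 | 4 | 2 | 9
5 | 5 | 9 | 4

yes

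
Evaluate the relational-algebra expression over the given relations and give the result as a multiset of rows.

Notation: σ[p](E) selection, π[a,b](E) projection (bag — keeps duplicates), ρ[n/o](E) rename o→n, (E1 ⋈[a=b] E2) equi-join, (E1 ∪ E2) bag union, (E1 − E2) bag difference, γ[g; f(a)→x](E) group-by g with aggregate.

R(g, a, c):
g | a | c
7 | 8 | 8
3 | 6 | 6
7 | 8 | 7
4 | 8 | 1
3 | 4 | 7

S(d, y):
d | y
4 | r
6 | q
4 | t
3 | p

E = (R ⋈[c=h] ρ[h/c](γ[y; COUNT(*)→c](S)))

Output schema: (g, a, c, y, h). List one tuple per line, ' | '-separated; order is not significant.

Row counts bottom-up:
  R → 5
  S → 4
  γ[y; COUNT(*)→c](S) → 4
  ρ[h/c](γ[y; COUNT(*)→c](S)) → 4
  (R ⋈[c=h] ρ[h/c](γ[y; COUNT(*)→c](S))) → 4

== RESULT ==
g | a | c | y | h
4 | 8 | 1 | p | 1
4 | 8 | 1 | q | 1
4 | 8 | 1 | r | 1
4 | 8 | 1 | t | 1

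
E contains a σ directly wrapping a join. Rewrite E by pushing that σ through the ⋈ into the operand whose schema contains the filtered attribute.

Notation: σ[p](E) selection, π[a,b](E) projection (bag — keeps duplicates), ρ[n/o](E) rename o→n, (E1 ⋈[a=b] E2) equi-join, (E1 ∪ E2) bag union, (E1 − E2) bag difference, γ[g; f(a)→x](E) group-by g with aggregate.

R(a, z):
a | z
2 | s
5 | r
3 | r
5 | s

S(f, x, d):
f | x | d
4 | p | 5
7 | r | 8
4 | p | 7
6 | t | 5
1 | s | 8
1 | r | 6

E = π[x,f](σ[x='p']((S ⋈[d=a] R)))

σ filters on x, owned by the left side.
E' = π[x,f]((σ[x='p'](S) ⋈[d=a] R))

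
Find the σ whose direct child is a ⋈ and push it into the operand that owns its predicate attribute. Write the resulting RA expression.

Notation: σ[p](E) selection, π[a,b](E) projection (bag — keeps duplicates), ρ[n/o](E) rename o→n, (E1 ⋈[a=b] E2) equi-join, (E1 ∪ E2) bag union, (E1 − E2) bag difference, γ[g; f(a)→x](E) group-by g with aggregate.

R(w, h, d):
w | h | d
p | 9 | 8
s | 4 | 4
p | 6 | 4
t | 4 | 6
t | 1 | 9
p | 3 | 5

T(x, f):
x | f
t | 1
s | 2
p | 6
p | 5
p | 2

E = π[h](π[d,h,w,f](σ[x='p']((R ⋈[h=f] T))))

σ filters on x, owned by the right side.
E' = π[h](π[d,h,w,f]((R ⋈[h=f] σ[x='p'](T))))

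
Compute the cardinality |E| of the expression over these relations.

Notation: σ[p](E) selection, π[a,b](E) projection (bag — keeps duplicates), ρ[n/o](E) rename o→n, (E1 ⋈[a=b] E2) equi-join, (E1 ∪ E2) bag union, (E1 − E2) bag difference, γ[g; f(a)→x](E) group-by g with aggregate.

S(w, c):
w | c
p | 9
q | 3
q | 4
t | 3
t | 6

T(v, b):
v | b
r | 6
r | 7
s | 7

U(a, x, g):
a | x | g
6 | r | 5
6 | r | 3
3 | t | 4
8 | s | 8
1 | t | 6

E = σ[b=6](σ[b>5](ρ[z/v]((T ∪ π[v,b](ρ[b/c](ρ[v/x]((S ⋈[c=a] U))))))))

Per-node cardinality:
  T → 3
  S → 5
  U → 5
  (S ⋈[c=a] U) → 4
  ρ[v/x]((S ⋈[c=a] U)) → 4
  ρ[b/c](ρ[v/x]((S ⋈[c=a] U))) → 4
  π[v,b](ρ[b/c](ρ[v/x]((S ⋈[c=a] U)))) → 4
  (T ∪ π[v,b](ρ[b/c](ρ[v/x]((S ⋈[c=a] U))))) → 7
  ρ[z/v]((T ∪ π[v,b](ρ[b/c](ρ[v/x]((S ⋈[c=a] U)))))) → 7
  σ[b>5](ρ[z/v]((T ∪ π[v,b](ρ[b/c](ρ[v/x]((S ⋈[c=a] U))))))) → 5
  σ[b=6](σ[b>5](ρ[z/v]((T ∪ π[v,b](ρ[b/c](ρ[v/x]((S ⋈[c=a] U)))))))) → 3

|E| = 3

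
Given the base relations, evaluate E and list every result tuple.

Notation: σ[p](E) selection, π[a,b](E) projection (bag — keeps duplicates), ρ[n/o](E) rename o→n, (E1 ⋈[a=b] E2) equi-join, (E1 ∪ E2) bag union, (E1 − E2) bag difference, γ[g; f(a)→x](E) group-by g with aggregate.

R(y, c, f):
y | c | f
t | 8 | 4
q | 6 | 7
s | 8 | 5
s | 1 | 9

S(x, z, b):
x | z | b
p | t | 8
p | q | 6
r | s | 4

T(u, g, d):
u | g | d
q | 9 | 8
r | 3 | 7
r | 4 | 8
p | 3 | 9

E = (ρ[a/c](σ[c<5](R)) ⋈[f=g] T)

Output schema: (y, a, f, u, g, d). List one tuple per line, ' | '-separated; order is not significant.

Row counts bottom-up:
  R → 4
  σ[c<5](R) → 1
  ρ[a/c](σ[c<5](R)) → 1
  T → 4
  (ρ[a/c](σ[c<5](R)) ⋈[f=g] T) → 1

== RESULT ==
y | a | f | u | g | d
s | 1 | 9 | q | 9 | 8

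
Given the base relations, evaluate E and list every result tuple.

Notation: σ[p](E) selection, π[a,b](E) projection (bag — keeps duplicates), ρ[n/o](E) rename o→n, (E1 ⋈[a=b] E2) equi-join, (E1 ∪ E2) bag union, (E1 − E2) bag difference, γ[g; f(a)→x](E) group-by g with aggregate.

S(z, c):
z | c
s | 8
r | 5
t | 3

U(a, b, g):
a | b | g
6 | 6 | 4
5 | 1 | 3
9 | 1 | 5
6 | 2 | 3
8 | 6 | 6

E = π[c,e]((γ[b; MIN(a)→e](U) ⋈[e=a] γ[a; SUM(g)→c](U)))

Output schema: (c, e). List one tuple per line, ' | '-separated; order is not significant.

Subexpression sizes:
  U → 5
  γ[b; MIN(a)→e](U) → 3
  U → 5
  γ[a; SUM(g)→c](U) → 4
  (γ[b; MIN(a)→e](U) ⋈[e=a] γ[a; SUM(g)→c](U)) → 3
  π[c,e]((γ[b; MIN(a)→e](U) ⋈[e=a] γ[a; SUM(g)→c](U))) → 3

== RESULT ==
c | e
3 | 5
7 | 6
7 | 6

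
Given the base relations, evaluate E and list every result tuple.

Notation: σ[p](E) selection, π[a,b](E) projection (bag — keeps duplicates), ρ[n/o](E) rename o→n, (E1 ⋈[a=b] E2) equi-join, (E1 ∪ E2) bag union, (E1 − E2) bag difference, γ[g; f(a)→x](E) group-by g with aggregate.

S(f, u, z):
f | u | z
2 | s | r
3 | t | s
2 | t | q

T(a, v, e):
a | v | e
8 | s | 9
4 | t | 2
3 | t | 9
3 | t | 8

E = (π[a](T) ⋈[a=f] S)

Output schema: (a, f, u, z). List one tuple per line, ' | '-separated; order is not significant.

Row counts bottom-up:
  T → 4
  π[a](T) → 4
  S → 3
  (π[a](T) ⋈[a=f] S) → 2

== RESULT ==
a | f | u | z
3 | 3 | t | s
3 | 3 | t | s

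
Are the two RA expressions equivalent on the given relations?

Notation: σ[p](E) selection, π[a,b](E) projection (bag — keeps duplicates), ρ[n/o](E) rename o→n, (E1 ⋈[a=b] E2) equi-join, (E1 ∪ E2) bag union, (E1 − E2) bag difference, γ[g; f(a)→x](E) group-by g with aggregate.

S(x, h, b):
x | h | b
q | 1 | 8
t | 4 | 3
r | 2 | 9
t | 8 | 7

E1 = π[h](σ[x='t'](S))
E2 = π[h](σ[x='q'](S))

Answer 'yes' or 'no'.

E1 per-node cardinality:
  S → 4
  σ[x='t'](S) → 2
  π[h](σ[x='t'](S)) → 2
E2 per-node cardinality:
  S → 4
  σ[x='q'](S) → 1
  π[h](σ[x='q'](S)) → 1

E1 result:
h
4
8
E2 result:
h
1
Witness: (1,) appears 0× in E1 but 1× in E2.

no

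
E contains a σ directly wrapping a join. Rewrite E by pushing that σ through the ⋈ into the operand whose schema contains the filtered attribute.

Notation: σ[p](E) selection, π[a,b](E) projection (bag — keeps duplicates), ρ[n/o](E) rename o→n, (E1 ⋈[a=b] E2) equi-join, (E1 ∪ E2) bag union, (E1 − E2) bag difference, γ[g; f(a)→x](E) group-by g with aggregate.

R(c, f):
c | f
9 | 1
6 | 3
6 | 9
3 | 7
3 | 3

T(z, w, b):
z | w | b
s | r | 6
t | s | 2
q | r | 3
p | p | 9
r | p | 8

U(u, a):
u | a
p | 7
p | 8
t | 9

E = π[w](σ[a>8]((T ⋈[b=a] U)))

σ filters on a, owned by the right side.
E' = π[w]((T ⋈[b=a] σ[a>8](U)))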